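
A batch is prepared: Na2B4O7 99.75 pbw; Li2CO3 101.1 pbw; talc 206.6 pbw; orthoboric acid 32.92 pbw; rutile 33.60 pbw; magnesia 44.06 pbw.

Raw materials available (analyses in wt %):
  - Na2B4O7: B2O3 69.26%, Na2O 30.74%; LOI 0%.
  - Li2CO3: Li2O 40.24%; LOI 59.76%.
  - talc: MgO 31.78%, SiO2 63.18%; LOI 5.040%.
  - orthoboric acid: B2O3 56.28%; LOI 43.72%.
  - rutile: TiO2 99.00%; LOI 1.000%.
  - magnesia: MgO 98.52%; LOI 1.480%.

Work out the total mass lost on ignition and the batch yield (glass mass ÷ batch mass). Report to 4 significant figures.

All arithmetic maintains full float precision all the way through; mid-chain values are displayed rounded to 4 significant digits on the page. Each reported number is rounded just once. Derived quantities (the yield, glass mass, LOI, six oxide percentages, the totals) are carried starting from the weights on 431.8 pbw of glass at exact precision, as given in question or answer.
Loss on ignition, line by line:
  Na2B4O7: 99.75 × 0 = 0 pbw
  Li2CO3: 101.1 × 0.5976 = 60.42 pbw
  talc: 206.6 × 0.05040 = 10.41 pbw
  orthoboric acid: 32.92 × 0.4372 = 14.39 pbw
  rutile: 33.60 × 0.01000 = 0.3360 pbw
  magnesia: 44.06 × 0.01480 = 0.6521 pbw
Total LOI = 86.21 pbw
Glass = batch − LOI = 518.0 − 86.21 = 431.8 pbw

LOI loss = 86.21 pbw; glass = 431.8 pbw; yield = 83.36%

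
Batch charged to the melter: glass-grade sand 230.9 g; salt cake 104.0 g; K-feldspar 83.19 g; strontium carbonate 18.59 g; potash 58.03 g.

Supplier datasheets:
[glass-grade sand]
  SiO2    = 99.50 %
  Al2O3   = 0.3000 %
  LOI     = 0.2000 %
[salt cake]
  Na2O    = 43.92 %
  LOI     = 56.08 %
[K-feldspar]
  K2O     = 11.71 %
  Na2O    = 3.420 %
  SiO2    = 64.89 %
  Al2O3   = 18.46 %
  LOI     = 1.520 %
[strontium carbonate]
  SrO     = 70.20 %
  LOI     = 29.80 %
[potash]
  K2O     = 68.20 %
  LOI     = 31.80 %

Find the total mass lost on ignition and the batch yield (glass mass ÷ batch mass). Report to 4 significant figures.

The intermediate values are printed, with 4-significant-figure rounding, in the working. Every computation keeps full float precision at every stage. Every reported number sees exactly one rounding — all derived quantities (glass mass, five oxide percentages, the totals, ignition loss, the yield) are carried at full precision using the weight values per 410.7 g of glass, exactly as shown in the problem or answer text.
Loss on ignition, line by line:
  glass-grade sand: 230.9 × 0.002000 = 0.4618 g
  salt cake: 104.0 × 0.5608 = 58.32 g
  K-feldspar: 83.19 × 0.01520 = 1.264 g
  strontium carbonate: 18.59 × 0.2980 = 5.540 g
  potash: 58.03 × 0.3180 = 18.45 g
Total LOI = 84.04 g
Glass = batch − LOI = 494.7 − 84.04 = 410.7 g

LOI loss = 84.04 g; glass = 410.7 g; yield = 83.01%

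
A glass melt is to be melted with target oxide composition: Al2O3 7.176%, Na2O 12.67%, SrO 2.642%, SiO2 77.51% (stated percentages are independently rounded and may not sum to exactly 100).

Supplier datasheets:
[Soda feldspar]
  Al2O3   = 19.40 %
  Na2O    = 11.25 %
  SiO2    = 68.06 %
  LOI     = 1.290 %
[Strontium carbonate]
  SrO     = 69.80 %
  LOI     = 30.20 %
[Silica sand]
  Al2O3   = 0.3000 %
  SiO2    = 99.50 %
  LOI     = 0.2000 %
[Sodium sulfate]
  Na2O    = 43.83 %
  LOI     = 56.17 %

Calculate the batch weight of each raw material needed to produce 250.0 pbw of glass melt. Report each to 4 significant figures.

Batch per 250.0 pbw glass melt:
  Soda feldspar: 90.42 pbw
  Strontium carbonate: 9.463 pbw
  Silica sand: 132.9 pbw
  Sodium sulfate: 49.06 pbw
Total batch = 281.8 pbw; LOI loss = 31.85 pbw; yield = 88.70%

Each numeric step maintains exact precision throughout. Rounding to four significant figures applies to every intermediate as displayed; exactly one rounding goes into every reported result. Derived quantities are recomputed in exact precision (the four compositions, net glass mass, totals, yield, LOI) from the batch weights for 250.0 pbw of glass as they appear in the problem or the answer.
The oxide mass targets at 250.0 pbw glass melt:
  Al2O3: 7.176% × 250.0 = 17.94 pbw
  Na2O: 12.67% × 250.0 = 31.68 pbw
  SrO: 2.642% × 250.0 = 6.605 pbw
  SiO2: 77.51% × 250.0 = 193.8 pbw
Sums-versus-targets review from the weights as reported, against the basis in use (each sum matches its target mass once rounding is allowed for):
  Al2O3: 90.42·0.1940 + 132.9·0.003000 = 17.94 pbw (target 17.94 pbw)
  Na2O: 90.42·0.1125 + 49.06·0.4383 = 31.68 pbw (target 31.68 pbw)
  SrO: 9.463·0.6980 = 6.605 pbw (target 6.605 pbw)
  SiO2: 90.42·0.6806 + 132.9·0.9950 = 193.8 pbw (target 193.8 pbw)
Glass-mass sanity pass: total batch − LOI = 250.0 pbw (the targets, summed, come to 250.0 pbw; the stated basis being 250.0 pbw — rounding explains the deltas).
Adding the batch up: Σ batch = 281.8 pbw; LOI removed, Σ of batch·LOI: 31.85 pbw; glass ÷ batch gives a yield of 88.70%.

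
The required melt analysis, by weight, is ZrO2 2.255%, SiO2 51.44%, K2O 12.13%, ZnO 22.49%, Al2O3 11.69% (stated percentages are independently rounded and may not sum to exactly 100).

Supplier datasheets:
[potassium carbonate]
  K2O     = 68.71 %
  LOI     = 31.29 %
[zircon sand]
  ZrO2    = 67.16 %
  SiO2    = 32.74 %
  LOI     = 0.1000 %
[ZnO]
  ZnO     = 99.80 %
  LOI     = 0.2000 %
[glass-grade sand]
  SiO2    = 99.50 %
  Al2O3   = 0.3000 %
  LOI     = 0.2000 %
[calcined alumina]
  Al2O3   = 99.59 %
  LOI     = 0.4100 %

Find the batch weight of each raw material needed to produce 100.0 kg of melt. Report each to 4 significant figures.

Batch per 100.0 kg melt:
  potassium carbonate: 17.65 kg
  zircon sand: 3.358 kg
  ZnO: 22.54 kg
  glass-grade sand: 50.59 kg
  calcined alumina: 11.59 kg
Total batch = 105.7 kg; LOI loss = 5.720 kg; yield = 94.59%

All internal work runs at full precision in every operation — in-progress results are printed rounded off to 4 significant digits between the steps — exactly one rounding lands on each reported figure; the derived quantities (the five compositions, net glass mass, LOI, the yield, the totals) are re-derived in exact precision using the weight values for 100.0 kg of glass as written in the question or the answer.
Target masses of each oxide per 100.0 kg melt:
  ZrO2: 2.255% × 100.0 = 2.255 kg
  SiO2: 51.44% × 100.0 = 51.44 kg
  K2O: 12.13% × 100.0 = 12.13 kg
  ZnO: 22.49% × 100.0 = 22.49 kg
  Al2O3: 11.69% × 100.0 = 11.69 kg
Per-oxide balance check with the batch weights as given, on the stated basis (delivered sums recover each target within answer rounding):
  ZrO2: 3.358·0.6716 = 2.255 kg (target 2.255 kg)
  SiO2: 3.358·0.3274 + 50.59·0.9950 = 51.44 kg (target 51.44 kg)
  K2O: 17.65·0.6871 = 12.13 kg (target 12.13 kg)
  ZnO: 22.54·0.9980 = 22.49 kg (target 22.49 kg)
  Al2O3: 50.59·0.003000 + 11.59·0.9959 = 11.69 kg (target 11.69 kg)
Glass mass check: whole batch net of LOI = 100.0 kg (per-oxide target masses sum to 100.0 kg; with the basis standing at 100.0 kg — a pure rounding effect).
Total batch = Σ batch = 105.7 kg; the LOI term Σ batch·LOI equals 5.720 kg; glass ÷ batch gives a yield of 94.59%.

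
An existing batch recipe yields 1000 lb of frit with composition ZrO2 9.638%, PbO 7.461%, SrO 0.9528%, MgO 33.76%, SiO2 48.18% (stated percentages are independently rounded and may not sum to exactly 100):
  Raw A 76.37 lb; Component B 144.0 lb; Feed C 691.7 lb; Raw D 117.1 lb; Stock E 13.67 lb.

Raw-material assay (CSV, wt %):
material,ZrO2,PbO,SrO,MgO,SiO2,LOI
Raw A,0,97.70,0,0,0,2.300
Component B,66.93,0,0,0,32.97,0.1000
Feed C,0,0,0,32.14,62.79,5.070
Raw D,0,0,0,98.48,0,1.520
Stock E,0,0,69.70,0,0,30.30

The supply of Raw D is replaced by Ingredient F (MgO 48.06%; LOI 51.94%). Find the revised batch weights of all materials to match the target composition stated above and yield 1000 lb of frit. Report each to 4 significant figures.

Revised batch per 1000 lb frit:
  Raw A: 76.37 lb
  Component B: 144.0 lb
  Feed C: 691.7 lb
  Ingredient F: 239.9 lb
  Stock E: 13.67 lb
Total batch = 1166 lb; LOI loss = 165.7 lb

Intermediates are printed, rounded to four significant digits, within the worked lines; all internal work carries exact precision at every stage. Every reported figure sees exactly one rounding; derived quantities, which include totals, yield, LOI, five oxide percentages, glass mass, are recomputed in exact precision, as they appear in the question or the answer, using the weight values per 1000 lb of glass.
Target oxide masses per 1000 lb frit:
  ZrO2: 9.638% × 1000 = 96.38 lb
  PbO: 7.461% × 1000 = 74.61 lb
  SrO: 0.9528% × 1000 = 9.528 lb
  MgO: 33.76% × 1000 = 337.6 lb
  SiO2: 48.18% × 1000 = 481.8 lb
Checking each oxide sum with the batch weights as given, relative to the basis at hand (every target is met by its sum exact up to rounding of places):
  ZrO2: 144.0·0.6693 = 96.38 lb (target 96.38 lb)
  PbO: 76.37·0.9770 = 74.61 lb (target 74.61 lb)
  SrO: 13.67·0.6970 = 9.528 lb (target 9.528 lb)
  MgO: 691.7·0.3214 + 239.9·0.4806 = 337.6 lb (target 337.6 lb)
  SiO2: 144.0·0.3297 + 691.7·0.6279 = 481.8 lb (target 481.8 lb)
Glass-mass sanity pass: net batch after ignition = 999.9 lb (targets for the oxides total 999.9 lb; versus the stated basis of 1000 lb — a pure rounding effect).
Summing the batch: Σ batch = 1166 lb; loss to ignition Σ batch·LOI = 165.7 lb; glass ÷ batch gives a yield of 85.78%.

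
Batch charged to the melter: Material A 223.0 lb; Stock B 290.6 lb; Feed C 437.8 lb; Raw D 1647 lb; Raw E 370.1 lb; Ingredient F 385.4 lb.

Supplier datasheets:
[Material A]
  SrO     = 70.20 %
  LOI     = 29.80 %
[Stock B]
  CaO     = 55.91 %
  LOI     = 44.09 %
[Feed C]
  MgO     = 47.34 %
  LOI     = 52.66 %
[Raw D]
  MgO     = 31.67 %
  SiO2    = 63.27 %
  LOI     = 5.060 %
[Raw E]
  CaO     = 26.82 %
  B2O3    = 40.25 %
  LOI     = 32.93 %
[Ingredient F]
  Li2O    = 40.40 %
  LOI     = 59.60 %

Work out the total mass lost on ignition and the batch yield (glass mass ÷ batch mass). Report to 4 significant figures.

LOI loss = 860.0 lb; glass = 2494 lb; yield = 74.36%

Full float precision is maintained throughout. Intermediates are printed, rounded to four significant digits, alongside each step — each reported value is rounded a single time — derived quantities are computed at full precision (the yield, the totals, six oxide percentages, ignition loss, glass mass) from the batch weights per 2494 lb of glass as set out in the question or the answer.
Loss on ignition, line by line:
  Material A: 223.0 × 0.2980 = 66.45 lb
  Stock B: 290.6 × 0.4409 = 128.1 lb
  Feed C: 437.8 × 0.5266 = 230.5 lb
  Raw D: 1647 × 0.05060 = 83.34 lb
  Raw E: 370.1 × 0.3293 = 121.9 lb
  Ingredient F: 385.4 × 0.5960 = 229.7 lb
Total LOI = 860.0 lb
Glass = batch − LOI = 3354 − 860.0 = 2494 lb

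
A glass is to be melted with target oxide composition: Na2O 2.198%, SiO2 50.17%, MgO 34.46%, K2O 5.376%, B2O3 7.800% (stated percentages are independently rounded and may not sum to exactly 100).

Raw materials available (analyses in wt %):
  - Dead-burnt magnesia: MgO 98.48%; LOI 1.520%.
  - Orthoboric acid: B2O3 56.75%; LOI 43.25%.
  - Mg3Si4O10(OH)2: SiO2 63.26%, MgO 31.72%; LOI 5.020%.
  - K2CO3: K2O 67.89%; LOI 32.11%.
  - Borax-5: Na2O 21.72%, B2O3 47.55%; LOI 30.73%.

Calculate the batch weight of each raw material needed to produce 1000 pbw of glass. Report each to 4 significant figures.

Batch per 1000 pbw glass:
  Dead-burnt magnesia: 94.47 pbw
  Orthoboric acid: 52.65 pbw
  Mg3Si4O10(OH)2: 793.1 pbw
  K2CO3: 79.19 pbw
  Borax-5: 101.2 pbw
Total batch = 1121 pbw; LOI loss = 120.5 pbw; yield = 89.24%

Each numeric step runs at full precision end to end. Mid-chain values are displayed rounded to 4 significant digits across the worked steps; exactly one rounding goes into each reported number; derived quantities (totals, glass mass, five oxide percentages, yield, ignition loss) are carried from the batch weights per 1000 pbw of glass in full float precision exactly as printed in the problem or the answer.
Target oxide masses per 1000 pbw glass:
  Na2O: 2.198% × 1000 = 21.98 pbw
  SiO2: 50.17% × 1000 = 501.7 pbw
  MgO: 34.46% × 1000 = 344.6 pbw
  K2O: 5.376% × 1000 = 53.76 pbw
  B2O3: 7.800% × 1000 = 78.00 pbw
Balance tally, oxide-wise, with the batch weights as given, versus the basis set out (delivered sums recover each target exact up to rounding of places):
  Na2O: 101.2·0.2172 = 21.98 pbw (target 21.98 pbw)
  SiO2: 793.1·0.6326 = 501.7 pbw (target 501.7 pbw)
  MgO: 94.47·0.9848 + 793.1·0.3172 = 344.6 pbw (target 344.6 pbw)
  K2O: 79.19·0.6789 = 53.76 pbw (target 53.76 pbw)
  B2O3: 52.65·0.5675 + 101.2·0.4755 = 78.00 pbw (target 78.00 pbw)
Auditing the glass mass value: total batch − LOI = 1000 pbw (oxide target masses add up to 1000 pbw; stated basis 1000 pbw — a pure rounding effect).
Summing the batch: Σ batch = 1121 pbw; Σ batch·LOI gives LOI loss = 120.5 pbw; glass ÷ batch gives a yield of 89.24%.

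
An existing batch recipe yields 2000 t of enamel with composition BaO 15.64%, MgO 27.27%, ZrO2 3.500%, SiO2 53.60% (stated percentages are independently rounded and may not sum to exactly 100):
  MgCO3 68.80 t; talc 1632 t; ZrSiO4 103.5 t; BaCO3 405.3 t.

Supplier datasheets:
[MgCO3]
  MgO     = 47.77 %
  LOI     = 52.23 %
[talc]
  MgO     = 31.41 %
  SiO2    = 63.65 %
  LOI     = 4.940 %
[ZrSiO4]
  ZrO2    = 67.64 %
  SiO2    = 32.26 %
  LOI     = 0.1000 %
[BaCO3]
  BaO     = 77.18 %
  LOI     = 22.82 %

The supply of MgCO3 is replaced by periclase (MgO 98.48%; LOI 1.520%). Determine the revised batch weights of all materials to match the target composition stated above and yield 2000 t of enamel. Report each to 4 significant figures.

Revised batch per 2000 t enamel:
  periclase: 33.37 t
  talc: 1632 t
  ZrSiO4: 103.5 t
  BaCO3: 405.3 t
Total batch = 2174 t; LOI loss = 173.7 t

Mid-chain values are printed rounded to 4 significant digits alongside each step; all arithmetic keeps exact precision through the solve; each reported value receives exactly one rounding; all derived quantities are re-derived using the weight values at 2000 t of glass at full precision (ignition loss, the totals, the yield, glass mass, the four compositions) as they appear in problem or answer.
Target masses of each oxide per 2000 t enamel:
  BaO: 15.64% × 2000 = 312.8 t
  MgO: 27.27% × 2000 = 545.4 t
  ZrO2: 3.500% × 2000 = 70.00 t
  SiO2: 53.60% × 2000 = 1072 t
Per-oxide balance check given the weights on record, under the basis named above (every target is met by its sum inside rounding margins):
  BaO: 405.3·0.7718 = 312.8 t (target 312.8 t)
  MgO: 33.37·0.9848 + 1632·0.3141 = 545.5 t (target 545.4 t)
  ZrO2: 103.5·0.6764 = 70.01 t (target 70.00 t)
  SiO2: 1632·0.6365 + 103.5·0.3226 = 1072 t (target 1072 t)
Consistency of the glass mass: batch Σ − ignition loss = 2000 t (oxide target masses add up to 2000 t; against the stated basis, 2000 t — rounding explains the deltas).
Total batch = Σ batch = 2174 t; LOI removed, Σ of batch·LOI: 173.7 t; the yield ratio, glass ÷ batch: 92.01%.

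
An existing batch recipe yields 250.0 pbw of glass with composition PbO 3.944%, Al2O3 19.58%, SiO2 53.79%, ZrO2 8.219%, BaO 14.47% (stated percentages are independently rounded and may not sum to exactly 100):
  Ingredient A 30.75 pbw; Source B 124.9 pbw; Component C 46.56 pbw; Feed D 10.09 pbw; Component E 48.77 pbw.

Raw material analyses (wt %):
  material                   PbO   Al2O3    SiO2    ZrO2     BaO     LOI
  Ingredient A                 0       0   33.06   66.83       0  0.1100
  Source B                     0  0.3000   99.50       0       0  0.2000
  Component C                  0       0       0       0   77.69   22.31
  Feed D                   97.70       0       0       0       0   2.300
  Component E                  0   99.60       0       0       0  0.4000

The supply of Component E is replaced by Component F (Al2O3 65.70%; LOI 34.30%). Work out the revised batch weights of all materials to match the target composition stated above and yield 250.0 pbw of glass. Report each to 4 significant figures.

All arithmetic maintains exact precision from first step to last. The intermediate values appear (rounded to four significant figures) across the worked steps; every reported value is rounded only once — the derived quantities are carried in full precision (LOI, net glass mass, yield, totals, the five compositions) using the weight values per 250.0 pbw of glass as written in problem or answer.
Oxide-by-oxide targets in 250.0 pbw glass:
  PbO: 3.944% × 250.0 = 9.860 pbw
  Al2O3: 19.58% × 250.0 = 48.95 pbw
  SiO2: 53.79% × 250.0 = 134.5 pbw
  ZrO2: 8.219% × 250.0 = 20.55 pbw
  BaO: 14.47% × 250.0 = 36.17 pbw
Sums-versus-targets review working from each reported weight, at the basis given (sums match the target masses inside rounding margins):
  PbO: 10.09·0.9770 = 9.858 pbw (target 9.860 pbw)
  Al2O3: 124.9·0.003000 + 73.93·0.6570 = 48.95 pbw (target 48.95 pbw)
  SiO2: 30.75·0.3306 + 124.9·0.9950 = 134.4 pbw (target 134.5 pbw)
  ZrO2: 30.75·0.6683 = 20.55 pbw (target 20.55 pbw)
  BaO: 46.56·0.7769 = 36.17 pbw (target 36.17 pbw)
Glass-mass bookkeeping: total charge less LOI = 250.0 pbw (per-oxide target masses sum to 250.0 pbw; against the stated basis, 250.0 pbw — deltas are rounding alone).
Adding the batch up: Σ batch = 286.2 pbw; loss to ignition Σ batch·LOI = 36.26 pbw; yield: glass divided by total = 87.33%.

Revised batch per 250.0 pbw glass:
  Ingredient A: 30.75 pbw
  Source B: 124.9 pbw
  Component C: 46.56 pbw
  Feed D: 10.09 pbw
  Component F: 73.93 pbw
Total batch = 286.2 pbw; LOI loss = 36.26 pbw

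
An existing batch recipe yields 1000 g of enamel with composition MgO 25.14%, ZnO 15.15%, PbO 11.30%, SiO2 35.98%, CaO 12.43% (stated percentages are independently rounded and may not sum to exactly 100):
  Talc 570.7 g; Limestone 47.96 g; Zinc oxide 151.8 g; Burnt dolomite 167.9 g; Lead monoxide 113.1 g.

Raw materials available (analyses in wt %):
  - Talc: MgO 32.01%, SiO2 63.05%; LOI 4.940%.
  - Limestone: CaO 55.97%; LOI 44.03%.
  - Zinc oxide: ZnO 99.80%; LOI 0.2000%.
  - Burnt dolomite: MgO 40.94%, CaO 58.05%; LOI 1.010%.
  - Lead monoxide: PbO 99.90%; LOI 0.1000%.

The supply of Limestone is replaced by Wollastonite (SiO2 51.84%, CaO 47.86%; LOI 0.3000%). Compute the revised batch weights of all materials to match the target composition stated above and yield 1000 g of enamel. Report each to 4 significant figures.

All internal work carries full float precision in all steps. Values along the way appear rounded to 4 significant figures; each reported value is rounded only once; the derived quantities (the totals, yield, ignition loss, the five compositions, net glass mass) are re-derived starting from the weights per 1000 g of glass at full precision, as set out in the problem or the answer.
Per-oxide target masses for 1000 g enamel:
  MgO: 25.14% × 1000 = 251.4 g
  ZnO: 15.15% × 1000 = 151.5 g
  PbO: 11.30% × 1000 = 113.0 g
  SiO2: 35.98% × 1000 = 359.8 g
  CaO: 12.43% × 1000 = 124.3 g
Oxide-by-oxide audit from the weights as reported, per the basis as stated (delivered sums recover each target within answer rounding):
  MgO: 544.7·0.3201 + 188.1·0.4094 = 251.4 g (target 251.4 g)
  ZnO: 151.8·0.9980 = 151.5 g (target 151.5 g)
  PbO: 113.1·0.9990 = 113.0 g (target 113.0 g)
  SiO2: 544.7·0.6305 + 31.51·0.5184 = 359.8 g (target 359.8 g)
  CaO: 31.51·0.4786 + 188.1·0.5805 = 124.3 g (target 124.3 g)
Consistency of the glass mass: total batch − LOI = 999.9 g (the targets, summed, come to 1000 g; against the stated basis, 1000 g — rounding explains the deltas).
Total batch = Σ batch = 1029 g; LOI loss = Σ batch·LOI = 29.32 g; yield = glass ÷ total batch = 97.15%.

Revised batch per 1000 g enamel:
  Talc: 544.7 g
  Wollastonite: 31.51 g
  Zinc oxide: 151.8 g
  Burnt dolomite: 188.1 g
  Lead monoxide: 113.1 g
Total batch = 1029 g; LOI loss = 29.32 g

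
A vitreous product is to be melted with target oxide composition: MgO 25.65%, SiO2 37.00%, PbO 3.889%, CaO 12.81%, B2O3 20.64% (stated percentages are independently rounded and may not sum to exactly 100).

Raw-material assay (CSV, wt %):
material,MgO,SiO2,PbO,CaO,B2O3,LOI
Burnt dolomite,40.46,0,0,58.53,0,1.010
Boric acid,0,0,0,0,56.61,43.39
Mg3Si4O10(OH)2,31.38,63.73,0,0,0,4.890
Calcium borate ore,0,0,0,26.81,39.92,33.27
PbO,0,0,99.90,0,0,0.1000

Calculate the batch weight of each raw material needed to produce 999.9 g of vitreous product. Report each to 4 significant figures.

Batch per 999.9 g vitreous product:
  Burnt dolomite: 183.7 g
  Boric acid: 310.4 g
  Mg3Si4O10(OH)2: 580.5 g
  Calcium borate ore: 76.81 g
  PbO: 38.93 g
Total batch = 1190 g; LOI loss = 190.5 g; yield = 83.99%

In-progress results are displayed rounded to 4 significant digits between the steps. All internal work runs at full float precision from start to finish. Each reported value takes exactly one rounding — derived quantities (net glass mass, LOI, five oxide percentages, yield, totals) are rebuilt from the batch weights for 999.9 g of glass at exact precision exactly as printed in problem or answer.
Oxide-by-oxide targets in 999.9 g vitreous product:
  MgO: 25.65% × 999.9 = 256.5 g
  SiO2: 37.00% × 999.9 = 370.0 g
  PbO: 3.889% × 999.9 = 38.89 g
  CaO: 12.81% × 999.9 = 128.1 g
  B2O3: 20.64% × 999.9 = 206.4 g
A balance pass over the oxides, from the weights as reported, for the quoted basis mass (oxide sums agree with the targets within answer rounding):
  MgO: 183.7·0.4046 + 580.5·0.3138 = 256.5 g (target 256.5 g)
  SiO2: 580.5·0.6373 = 370.0 g (target 370.0 g)
  PbO: 38.93·0.9990 = 38.89 g (target 38.89 g)
  CaO: 183.7·0.5853 + 76.81·0.2681 = 128.1 g (target 128.1 g)
  B2O3: 310.4·0.5661 + 76.81·0.3992 = 206.4 g (target 206.4 g)
Mass balance on the glass: batch total minus LOI = 999.8 g (the Σ of target masses is 999.8 g; the stated basis being 999.9 g — deltas are rounding alone).
Batch total: Σ batch = 1190 g; LOI removed, Σ of batch·LOI: 190.5 g; yield, glass over the total, = 83.99%.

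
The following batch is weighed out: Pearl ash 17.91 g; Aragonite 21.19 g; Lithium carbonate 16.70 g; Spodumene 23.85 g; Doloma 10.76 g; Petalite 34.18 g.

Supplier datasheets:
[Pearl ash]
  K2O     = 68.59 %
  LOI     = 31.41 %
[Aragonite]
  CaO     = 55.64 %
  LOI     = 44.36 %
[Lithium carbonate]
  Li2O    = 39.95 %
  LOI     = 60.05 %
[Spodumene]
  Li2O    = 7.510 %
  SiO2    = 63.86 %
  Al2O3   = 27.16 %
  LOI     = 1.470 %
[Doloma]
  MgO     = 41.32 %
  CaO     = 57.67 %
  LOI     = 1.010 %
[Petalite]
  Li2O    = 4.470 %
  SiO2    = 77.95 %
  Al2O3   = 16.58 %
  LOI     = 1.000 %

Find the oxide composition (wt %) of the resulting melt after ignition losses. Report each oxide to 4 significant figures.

Glass mass = 98.74 g (batch 124.6 − LOI 25.85).
Composition: K2O 12.44%, Li2O 10.12%, SiO2 42.41%, MgO 4.503%, CaO 18.23%, Al2O3 12.30%

All internal work holds full float precision throughout. Values along the way are shown rounded to 4 significant figures between the steps. Every reported value undergoes a single rounding. Derived quantities (net glass mass, six oxide percentages, the totals, ignition loss, the yield) are re-derived using the weight values on 98.74 g of glass at full float precision as they appear in either problem or answer.
Per-oxide mass from batch:
  K2O: 17.91·0.6859 = 12.28 g
  Li2O: 16.70·0.3995 + 23.85·0.07510 + 34.18·0.04470 = 9.991 g
  SiO2: 23.85·0.6386 + 34.18·0.7795 = 41.87 g
  MgO: 10.76·0.4132 = 4.446 g
  CaO: 21.19·0.5564 + 10.76·0.5767 = 18.00 g
  Al2O3: 23.85·0.2716 + 34.18·0.1658 = 12.14 g
LOI: 17.91·0.3141 + 21.19·0.4436 + 16.70·0.6005 + 23.85·0.01470 + 10.76·0.01010 + 34.18·0.01000 = 25.85 g
Resulting glass, batch − LOI: 124.6 − 25.85 = 98.74 g (the oxide masses sum to this)
percent share: oxide ÷ glass, ×100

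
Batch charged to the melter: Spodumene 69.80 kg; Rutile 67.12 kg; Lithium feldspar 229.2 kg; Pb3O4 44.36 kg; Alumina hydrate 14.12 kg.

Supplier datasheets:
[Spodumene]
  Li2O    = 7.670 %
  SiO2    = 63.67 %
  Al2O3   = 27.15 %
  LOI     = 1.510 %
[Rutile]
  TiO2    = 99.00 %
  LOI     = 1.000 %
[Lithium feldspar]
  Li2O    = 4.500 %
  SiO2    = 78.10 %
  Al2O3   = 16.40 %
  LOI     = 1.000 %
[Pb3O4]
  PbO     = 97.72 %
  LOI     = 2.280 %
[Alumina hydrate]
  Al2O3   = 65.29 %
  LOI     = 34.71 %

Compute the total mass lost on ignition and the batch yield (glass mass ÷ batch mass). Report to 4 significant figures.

In-progress results are displayed rounded to 4 significant digits — the whole derivation maintains exact precision at all times — every reported value takes just one rounding — derived quantities are re-derived using the weight values per 414.7 kg of glass in full float precision (the totals, five oxide percentages, yield, LOI, glass mass), precisely as stated by either problem or answer.
Loss on ignition, line by line:
  Spodumene: 69.80 × 0.01510 = 1.054 kg
  Rutile: 67.12 × 0.01000 = 0.6712 kg
  Lithium feldspar: 229.2 × 0.01000 = 2.292 kg
  Pb3O4: 44.36 × 0.02280 = 1.011 kg
  Alumina hydrate: 14.12 × 0.3471 = 4.901 kg
Total LOI = 9.930 kg
Glass = batch − LOI = 424.6 − 9.930 = 414.7 kg

LOI loss = 9.930 kg; glass = 414.7 kg; yield = 97.66%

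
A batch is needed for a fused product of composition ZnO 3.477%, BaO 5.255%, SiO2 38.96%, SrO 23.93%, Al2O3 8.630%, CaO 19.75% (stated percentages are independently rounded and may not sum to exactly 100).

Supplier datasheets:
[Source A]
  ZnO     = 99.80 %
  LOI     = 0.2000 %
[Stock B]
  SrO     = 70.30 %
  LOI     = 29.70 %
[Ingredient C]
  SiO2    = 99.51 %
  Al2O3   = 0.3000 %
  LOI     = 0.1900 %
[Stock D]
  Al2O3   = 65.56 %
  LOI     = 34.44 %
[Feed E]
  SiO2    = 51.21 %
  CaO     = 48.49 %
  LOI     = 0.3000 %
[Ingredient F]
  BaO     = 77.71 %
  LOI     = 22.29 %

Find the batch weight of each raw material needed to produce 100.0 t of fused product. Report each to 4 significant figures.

The whole derivation holds exact precision end to end; intermediates appear with 4-significant-figure rounding within the worked lines. Each reported figure is rounded only once. All derived quantities are re-derived from the weighed amounts at 100.0 t of glass in full precision (LOI, the six compositions, yield, glass mass, the totals), as quoted within either problem or answer.
Target oxide masses per 100.0 t fused product:
  ZnO: 3.477% × 100.0 = 3.477 t
  BaO: 5.255% × 100.0 = 5.255 t
  SiO2: 38.96% × 100.0 = 38.96 t
  SrO: 23.93% × 100.0 = 23.93 t
  Al2O3: 8.630% × 100.0 = 8.630 t
  CaO: 19.75% × 100.0 = 19.75 t
Oxide-by-oxide audit given the weights on record, per the basis as stated (sums match the target masses exact up to rounding of places):
  ZnO: 3.484·0.9980 = 3.477 t (target 3.477 t)
  BaO: 6.762·0.7771 = 5.255 t (target 5.255 t)
  SiO2: 18.19·0.9951 + 40.73·0.5121 = 38.96 t (target 38.96 t)
  SrO: 34.04·0.7030 = 23.93 t (target 23.93 t)
  Al2O3: 18.19·0.003000 + 13.08·0.6556 = 8.630 t (target 8.630 t)
  CaO: 40.73·0.4849 = 19.75 t (target 19.75 t)
Glass-mass bookkeeping: batch Σ − ignition loss = 100.0 t (the targets, summed, come to 100.0 t; against the stated basis, 100.0 t — rounding explains the deltas).
Summing the batch: Σ batch = 116.3 t; the LOI term Σ batch·LOI equals 16.29 t; yield, glass over the total, = 86.00%.

Batch per 100.0 t fused product:
  Source A: 3.484 t
  Stock B: 34.04 t
  Ingredient C: 18.19 t
  Stock D: 13.08 t
  Feed E: 40.73 t
  Ingredient F: 6.762 t
Total batch = 116.3 t; LOI loss = 16.29 t; yield = 86.00%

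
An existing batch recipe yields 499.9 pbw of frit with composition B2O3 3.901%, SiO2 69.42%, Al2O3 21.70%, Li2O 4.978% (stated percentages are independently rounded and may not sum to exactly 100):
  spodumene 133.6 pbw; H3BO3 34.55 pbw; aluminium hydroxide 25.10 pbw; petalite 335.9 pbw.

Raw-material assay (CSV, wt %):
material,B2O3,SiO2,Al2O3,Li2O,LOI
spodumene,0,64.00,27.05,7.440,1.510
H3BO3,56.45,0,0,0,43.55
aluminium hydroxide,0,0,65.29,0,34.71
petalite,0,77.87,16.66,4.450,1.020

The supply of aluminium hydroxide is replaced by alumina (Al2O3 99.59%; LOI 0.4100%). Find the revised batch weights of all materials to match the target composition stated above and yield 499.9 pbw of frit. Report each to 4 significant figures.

All arithmetic keeps full float precision at all times. Rounding to 4 significant figures applies to each mid-chain value as shown. Each reported number carries a single rounding; all derived quantities are re-derived at full float precision (totals, the yield, ignition loss, the four compositions, net glass mass) from the weighed amounts at 499.9 pbw of glass as written in problem or answer.
The oxide mass targets at 499.9 pbw frit:
  B2O3: 3.901% × 499.9 = 19.50 pbw
  SiO2: 69.42% × 499.9 = 347.0 pbw
  Al2O3: 21.70% × 499.9 = 108.5 pbw
  Li2O: 4.978% × 499.9 = 24.89 pbw
Mass-balance tally per oxide on the weights just shown, against the basis in use (delivered sums recover each target modulo rounding of the values):
  B2O3: 34.55·0.5645 = 19.50 pbw (target 19.50 pbw)
  SiO2: 133.6·0.6400 + 335.9·0.7787 = 347.1 pbw (target 347.0 pbw)
  Al2O3: 133.6·0.2705 + 16.45·0.9959 + 335.9·0.1666 = 108.5 pbw (target 108.5 pbw)
  Li2O: 133.6·0.07440 + 335.9·0.04450 = 24.89 pbw (target 24.89 pbw)
The glass-mass cross-check: total charge less LOI = 499.9 pbw (the Σ of target masses is 499.9 pbw; basis as stated: 499.9 pbw — differing by rounding only).
Batch grand total — Σ batch = 520.5 pbw; LOI removed, Σ of batch·LOI: 20.56 pbw; as yield: glass ÷ batch → 96.05%.

Revised batch per 499.9 pbw frit:
  spodumene: 133.6 pbw
  H3BO3: 34.55 pbw
  alumina: 16.45 pbw
  petalite: 335.9 pbw
Total batch = 520.5 pbw; LOI loss = 20.56 pbw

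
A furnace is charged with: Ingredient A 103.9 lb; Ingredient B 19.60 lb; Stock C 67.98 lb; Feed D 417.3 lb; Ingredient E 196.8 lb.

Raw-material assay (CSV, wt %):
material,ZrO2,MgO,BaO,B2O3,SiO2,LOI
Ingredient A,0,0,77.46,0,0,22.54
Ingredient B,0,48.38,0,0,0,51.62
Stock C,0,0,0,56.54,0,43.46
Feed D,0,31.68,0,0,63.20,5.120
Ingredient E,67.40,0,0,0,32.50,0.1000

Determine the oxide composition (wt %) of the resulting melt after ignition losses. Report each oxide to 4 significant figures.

The whole derivation runs at full float precision at every stage; intermediates are displayed with 4-significant-digit rounding between the steps — exactly one rounding is applied to each reported figure. The derived quantities are recomputed using the weight values for 720.9 lb of glass at full float precision (glass mass, the totals, five oxide percentages, the yield, ignition loss) as given in problem or answer.
Oxide masses out of the charge:
  ZrO2: 196.8·0.6740 = 132.6 lb
  MgO: 19.60·0.4838 + 417.3·0.3168 = 141.7 lb
  BaO: 103.9·0.7746 = 80.48 lb
  B2O3: 67.98·0.5654 = 38.44 lb
  SiO2: 417.3·0.6320 + 196.8·0.3250 = 327.7 lb
LOI: 103.9·0.2254 + 19.60·0.5162 + 67.98·0.4346 + 417.3·0.05120 + 196.8·0.001000 = 84.64 lb
Net of LOI, the glass mass = 805.6 − 84.64 = 720.9 lb (the oxide masses sum to this)
each wt % is 100 × oxide ÷ glass

Glass mass = 720.9 lb (batch 805.6 − LOI 84.64).
Composition: ZrO2 18.40%, MgO 19.65%, BaO 11.16%, B2O3 5.331%, SiO2 45.45%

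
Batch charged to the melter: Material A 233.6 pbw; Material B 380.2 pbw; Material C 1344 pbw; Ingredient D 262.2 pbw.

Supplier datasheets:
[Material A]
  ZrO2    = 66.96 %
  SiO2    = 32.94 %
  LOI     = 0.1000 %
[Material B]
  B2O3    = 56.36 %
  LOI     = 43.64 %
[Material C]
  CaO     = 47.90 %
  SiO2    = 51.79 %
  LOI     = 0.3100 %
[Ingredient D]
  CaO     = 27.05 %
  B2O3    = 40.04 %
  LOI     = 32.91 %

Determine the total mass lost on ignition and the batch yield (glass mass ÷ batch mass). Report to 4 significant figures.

In-progress results are printed rounded off to 4 significant figures alongside each step. Full float precision is maintained at every stage — every reported value takes a single rounding; all derived quantities (LOI, net glass mass, totals, the yield, the four compositions) are carried at full precision starting from the weights at 1963 pbw of glass, precisely as stated by the problem or the answer.
Loss on ignition, line by line:
  Material A: 233.6 × 0.001000 = 0.2336 pbw
  Material B: 380.2 × 0.4364 = 165.9 pbw
  Material C: 1344 × 0.003100 = 4.166 pbw
  Ingredient D: 262.2 × 0.3291 = 86.29 pbw
Total LOI = 256.6 pbw
Glass = batch − LOI = 2220 − 256.6 = 1963 pbw

LOI loss = 256.6 pbw; glass = 1963 pbw; yield = 88.44%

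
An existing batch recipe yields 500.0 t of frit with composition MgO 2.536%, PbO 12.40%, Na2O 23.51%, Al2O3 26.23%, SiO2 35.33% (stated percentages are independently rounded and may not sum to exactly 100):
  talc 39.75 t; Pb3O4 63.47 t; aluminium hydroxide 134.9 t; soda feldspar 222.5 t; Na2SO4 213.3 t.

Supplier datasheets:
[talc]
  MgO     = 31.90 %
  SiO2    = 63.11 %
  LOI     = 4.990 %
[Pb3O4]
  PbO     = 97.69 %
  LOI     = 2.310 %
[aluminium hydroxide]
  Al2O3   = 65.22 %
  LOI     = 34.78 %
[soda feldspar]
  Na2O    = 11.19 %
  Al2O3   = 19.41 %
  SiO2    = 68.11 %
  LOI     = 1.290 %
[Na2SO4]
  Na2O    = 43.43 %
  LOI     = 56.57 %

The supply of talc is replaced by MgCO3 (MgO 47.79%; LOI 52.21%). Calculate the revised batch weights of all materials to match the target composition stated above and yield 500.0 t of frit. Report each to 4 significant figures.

The intermediate values are shown, rounded to four significant digits, within the worked lines. Every computation keeps full float precision throughout. Each reported figure sees exactly one rounding — the derived quantities (LOI, yield, glass mass, the totals, the five compositions) are recomputed from the batch weights on 500.0 t of glass at full float precision as set out in the problem or the answer.
Per-oxide target masses for 500.0 t frit:
  MgO: 2.536% × 500.0 = 12.68 t
  PbO: 12.40% × 500.0 = 62.00 t
  Na2O: 23.51% × 500.0 = 117.6 t
  Al2O3: 26.23% × 500.0 = 131.2 t
  SiO2: 35.33% × 500.0 = 176.6 t
Per-oxide balance check on the weights just shown, for the quoted basis mass (sum by sum, the targets are met up to rounding of the answer):
  MgO: 26.53·0.4779 = 12.68 t (target 12.68 t)
  PbO: 63.47·0.9769 = 62.00 t (target 62.00 t)
  Na2O: 259.4·0.1119 + 203.8·0.4343 = 117.5 t (target 117.6 t)
  Al2O3: 123.9·0.6522 + 259.4·0.1941 = 131.2 t (target 131.2 t)
  SiO2: 259.4·0.6811 = 176.7 t (target 176.6 t)
Glass-mass closure: net batch after ignition = 500.1 t (oxide target masses add up to 500.0 t; the stated basis being 500.0 t — rounding explains the deltas).
Batch grand total — Σ batch = 677.1 t; LOI removed, Σ of batch·LOI: 177.0 t; the yield ratio, glass ÷ batch: 73.85%.

Revised batch per 500.0 t frit:
  MgCO3: 26.53 t
  Pb3O4: 63.47 t
  aluminium hydroxide: 123.9 t
  soda feldspar: 259.4 t
  Na2SO4: 203.8 t
Total batch = 677.1 t; LOI loss = 177.0 t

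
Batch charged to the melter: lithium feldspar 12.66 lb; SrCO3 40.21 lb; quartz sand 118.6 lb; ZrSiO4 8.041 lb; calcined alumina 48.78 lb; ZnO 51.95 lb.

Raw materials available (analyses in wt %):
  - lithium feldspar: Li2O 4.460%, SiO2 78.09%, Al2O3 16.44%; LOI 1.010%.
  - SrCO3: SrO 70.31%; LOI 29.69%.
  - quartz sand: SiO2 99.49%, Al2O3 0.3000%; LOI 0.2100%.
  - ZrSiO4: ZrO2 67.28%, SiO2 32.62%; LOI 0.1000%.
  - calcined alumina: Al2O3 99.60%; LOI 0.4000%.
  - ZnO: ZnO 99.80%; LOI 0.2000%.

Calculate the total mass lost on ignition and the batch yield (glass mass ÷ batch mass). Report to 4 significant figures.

All arithmetic maintains exact precision through the solve. Intermediates are displayed (rounded to four significant figures) in the printout; each reported value undergoes a single rounding; derived quantities, which include glass mass, the six compositions, yield, the totals, ignition loss, are re-derived at full float precision, as given in question or answer, from the weighed amounts on 267.6 lb of glass.
Loss on ignition, line by line:
  lithium feldspar: 12.66 × 0.01010 = 0.1279 lb
  SrCO3: 40.21 × 0.2969 = 11.94 lb
  quartz sand: 118.6 × 0.002100 = 0.2491 lb
  ZrSiO4: 8.041 × 0.001000 = 0.008041 lb
  calcined alumina: 48.78 × 0.004000 = 0.1951 lb
  ZnO: 51.95 × 0.002000 = 0.1039 lb
Total LOI = 12.62 lb
Glass = batch − LOI = 280.2 − 12.62 = 267.6 lb

LOI loss = 12.62 lb; glass = 267.6 lb; yield = 95.50%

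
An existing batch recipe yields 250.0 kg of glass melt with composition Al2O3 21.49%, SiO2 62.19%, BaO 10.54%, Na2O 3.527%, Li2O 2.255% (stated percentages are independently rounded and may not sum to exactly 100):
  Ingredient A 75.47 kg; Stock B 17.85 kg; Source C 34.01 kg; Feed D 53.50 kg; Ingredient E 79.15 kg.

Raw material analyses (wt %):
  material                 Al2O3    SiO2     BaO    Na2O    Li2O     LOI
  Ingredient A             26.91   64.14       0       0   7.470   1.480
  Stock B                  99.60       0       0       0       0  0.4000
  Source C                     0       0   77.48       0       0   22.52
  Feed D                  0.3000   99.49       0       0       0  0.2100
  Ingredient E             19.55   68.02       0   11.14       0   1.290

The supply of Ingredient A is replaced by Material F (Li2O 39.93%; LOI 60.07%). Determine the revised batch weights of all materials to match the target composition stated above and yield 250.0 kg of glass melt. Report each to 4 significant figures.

Revised batch per 250.0 kg glass melt:
  Material F: 14.12 kg
  Stock B: 38.10 kg
  Source C: 34.01 kg
  Feed D: 102.2 kg
  Ingredient E: 79.15 kg
Total batch = 267.6 kg; LOI loss = 17.53 kg

The whole derivation keeps full precision in every operation — mid-chain values are displayed, rounded to four significant figures, in the working; each reported value is rounded once only; the derived quantities, including the yield, the five compositions, ignition loss, glass mass, totals, are recomputed from the weighed amounts on 250.0 kg of glass at full float precision as they appear in question or answer.
Oxide-by-oxide targets in 250.0 kg glass melt:
  Al2O3: 21.49% × 250.0 = 53.72 kg
  SiO2: 62.19% × 250.0 = 155.5 kg
  BaO: 10.54% × 250.0 = 26.35 kg
  Na2O: 3.527% × 250.0 = 8.818 kg
  Li2O: 2.255% × 250.0 = 5.638 kg
Per-oxide balance check given the weights on record, under the basis named above (every target is met by its sum exact up to rounding of places):
  Al2O3: 38.10·0.9960 + 102.2·0.003000 + 79.15·0.1955 = 53.73 kg (target 53.72 kg)
  SiO2: 102.2·0.9949 + 79.15·0.6802 = 155.5 kg (target 155.5 kg)
  BaO: 34.01·0.7748 = 26.35 kg (target 26.35 kg)
  Na2O: 79.15·0.1114 = 8.817 kg (target 8.818 kg)
  Li2O: 14.12·0.3993 = 5.638 kg (target 5.638 kg)
The glass-mass cross-check: total batch − LOI = 250.1 kg (summing oxide targets gives 250.0 kg; versus the stated basis of 250.0 kg — any gap is answer rounding).
Adding the batch up: Σ batch = 267.6 kg; the LOI term Σ batch·LOI equals 17.53 kg; glass ÷ batch gives a yield of 93.45%.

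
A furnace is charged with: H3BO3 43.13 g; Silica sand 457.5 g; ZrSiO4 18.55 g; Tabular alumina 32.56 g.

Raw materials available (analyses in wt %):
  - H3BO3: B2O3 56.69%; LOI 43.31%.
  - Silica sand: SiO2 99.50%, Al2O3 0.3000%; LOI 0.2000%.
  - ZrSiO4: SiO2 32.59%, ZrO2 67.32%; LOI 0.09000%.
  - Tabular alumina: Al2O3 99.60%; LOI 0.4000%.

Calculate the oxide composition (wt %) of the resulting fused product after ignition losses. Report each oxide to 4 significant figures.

Glass mass = 532.0 g (batch 551.7 − LOI 19.74).
Composition: SiO2 86.70%, ZrO2 2.347%, Al2O3 6.354%, B2O3 4.596%

All arithmetic maintains full precision in every operation. In-progress results are displayed with 4-significant-digit rounding when written out — each reported value includes exactly one rounding — the derived quantities (ignition loss, totals, yield, four oxide percentages, glass mass) are computed from the batch weights on 532.0 g of glass in full precision, as set out in either problem or answer.
Oxide masses out of the charge:
  SiO2: 457.5·0.9950 + 18.55·0.3259 = 461.3 g
  ZrO2: 18.55·0.6732 = 12.49 g
  Al2O3: 457.5·0.003000 + 32.56·0.9960 = 33.80 g
  B2O3: 43.13·0.5669 = 24.45 g
LOI: 43.13·0.4331 + 457.5·0.002000 + 18.55·9.000e-04 + 32.56·0.004000 = 19.74 g
Glass = total batch minus LOI = 551.7 − 19.74 = 532.0 g (= Σ oxide masses)
wt % = 100 × oxide mass / glass mass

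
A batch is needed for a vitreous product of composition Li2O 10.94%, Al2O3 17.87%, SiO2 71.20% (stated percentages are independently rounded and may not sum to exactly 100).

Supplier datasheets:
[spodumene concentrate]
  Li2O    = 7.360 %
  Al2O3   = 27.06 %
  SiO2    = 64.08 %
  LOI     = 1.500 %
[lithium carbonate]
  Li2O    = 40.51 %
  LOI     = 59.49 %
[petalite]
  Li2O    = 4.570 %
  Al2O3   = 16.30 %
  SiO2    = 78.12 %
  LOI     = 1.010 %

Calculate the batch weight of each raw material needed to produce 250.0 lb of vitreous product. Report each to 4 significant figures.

Batch per 250.0 lb vitreous product:
  spodumene concentrate: 55.04 lb
  lithium carbonate: 36.90 lb
  petalite: 182.7 lb
Total batch = 274.6 lb; LOI loss = 24.62 lb; yield = 91.03%

All arithmetic runs at full float precision through every step; in-progress results are displayed, rounded to four significant digits, in the working. Each reported result is rounded a single time; derived quantities, which include yield, net glass mass, ignition loss, the three compositions, totals, are rebuilt at full float precision, as written in either problem or answer, from the weighed amounts at 250.0 lb of glass.
Oxide mass targets, per 250.0 lb vitreous product:
  Li2O: 10.94% × 250.0 = 27.35 lb
  Al2O3: 17.87% × 250.0 = 44.68 lb
  SiO2: 71.20% × 250.0 = 178.0 lb
Mass-balance tally per oxide with the batch weights as given, at the basis given (each sum matches its target mass modulo rounding of the values):
  Li2O: 55.04·0.07360 + 36.90·0.4051 + 182.7·0.04570 = 27.35 lb (target 27.35 lb)
  Al2O3: 55.04·0.2706 + 182.7·0.1630 = 44.67 lb (target 44.68 lb)
  SiO2: 55.04·0.6408 + 182.7·0.7812 = 178.0 lb (target 178.0 lb)
Mass balance on the glass: batch Σ − ignition loss = 250.0 lb (oxide target masses add up to 250.0 lb; against the stated basis, 250.0 lb — gaps are rounding artifacts).
Batch total: Σ batch = 274.6 lb; loss to ignition Σ batch·LOI = 24.62 lb; yield: glass divided by total = 91.03%.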